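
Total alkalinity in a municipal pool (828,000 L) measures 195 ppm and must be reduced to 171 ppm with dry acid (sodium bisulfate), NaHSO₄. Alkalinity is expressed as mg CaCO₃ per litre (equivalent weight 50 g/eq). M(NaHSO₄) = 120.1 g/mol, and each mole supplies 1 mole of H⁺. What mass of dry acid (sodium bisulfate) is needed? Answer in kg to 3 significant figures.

Alkalinity to neutralize: (195 − 171) = 24 mg/L as CaCO₃ × 828,000 L = 19,870 g as CaCO₃.
Equivalents of H⁺ required: 19,870 ÷ 50 g/eq = 397.4 eq = 397.4 mol NaHSO₄.
Mass of NaHSO₄: 397.4 × 120.1 = 47,730 g.

47.7 kg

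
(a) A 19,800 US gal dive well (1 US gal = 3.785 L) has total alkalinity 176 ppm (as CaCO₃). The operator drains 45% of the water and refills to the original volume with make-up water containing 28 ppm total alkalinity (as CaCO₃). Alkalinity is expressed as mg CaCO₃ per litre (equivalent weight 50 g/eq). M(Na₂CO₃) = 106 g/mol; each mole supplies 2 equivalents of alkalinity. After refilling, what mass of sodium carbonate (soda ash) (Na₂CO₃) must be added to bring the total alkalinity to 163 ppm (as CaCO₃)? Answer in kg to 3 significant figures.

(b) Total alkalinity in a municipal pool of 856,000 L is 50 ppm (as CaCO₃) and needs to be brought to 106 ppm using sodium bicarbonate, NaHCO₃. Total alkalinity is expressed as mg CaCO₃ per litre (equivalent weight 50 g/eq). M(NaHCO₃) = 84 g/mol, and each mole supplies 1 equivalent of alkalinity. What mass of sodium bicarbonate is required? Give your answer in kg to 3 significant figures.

(a) 4.26 kg; (b) 80.5 kg

(a) Volume: 19,800 US gal × 3.785 L/gal = 74,943 L.
(a) After draining 45% and refilling: 176 × 0.55 + 28 × 0.45 = 109.4 ppm.
(a) Deficit to target: 163 − 109.4 = 53.6 mg/L.
(a) As CaCO₃: 53.6 mg/L × 74,943 L = 4017 g; ÷ 50 g/eq ÷ 2 = 40.17 mol Na₂CO₃.
(a) Mass: 40.17 × 106 = 4258 g.

(b) Alkalinity to add: (106 − 50) = 56 mg/L as CaCO₃ × 856,000 L = 47,940 g as CaCO₃.
(b) Equivalents: 47,940 g ÷ 50 g/eq = 958.7 eq.
(b) NaHCO₃ supplies 1 eq per mole → 958.7 mol.
(b) Mass: 958.7 mol × 84 g/mol = 80,530 g.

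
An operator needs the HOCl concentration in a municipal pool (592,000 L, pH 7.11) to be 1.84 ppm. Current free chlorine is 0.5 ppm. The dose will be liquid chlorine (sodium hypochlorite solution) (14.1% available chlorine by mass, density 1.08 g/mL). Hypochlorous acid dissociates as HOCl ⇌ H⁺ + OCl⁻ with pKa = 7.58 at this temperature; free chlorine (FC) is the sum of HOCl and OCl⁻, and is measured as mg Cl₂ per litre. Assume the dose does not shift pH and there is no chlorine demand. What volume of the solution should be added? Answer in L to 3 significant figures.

7.63 L

[OCl⁻]/[HOCl] = 10^(pH − pKa) = 10^(7.11 − 7.58) = 0.3388; fraction as HOCl = 1/(1 + 0.3388) = 0.7469.
Free chlorine required for 1.84 ppm HOCl: 1.84 / 0.7469 = 2.463 ppm.
FC to add: 2.463 − 0.5 = 1.963 mg/L as Cl₂.
Cl₂ equivalent: 1.963 mg/L × 592,000 L = 1162 g.
Product at 14.1% available Cl: 1162 / 0.141 = 8244 g.
Volume: 8244 g ÷ 1.08 g/mL = 7633 mL.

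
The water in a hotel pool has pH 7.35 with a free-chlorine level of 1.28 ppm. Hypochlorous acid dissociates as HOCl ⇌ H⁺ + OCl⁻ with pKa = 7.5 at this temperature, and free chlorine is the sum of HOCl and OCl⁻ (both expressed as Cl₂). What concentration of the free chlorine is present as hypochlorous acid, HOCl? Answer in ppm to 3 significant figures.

0.749 ppm

[OCl⁻]/[HOCl] = 10^(pH − pKa) = 10^(7.35 − 7.5) = 10^-0.15 = 0.7079.
Fraction as HOCl = 1 / (1 + 0.7079) = 0.5855.
HOCl = 0.5855 × 1.28 ppm = 0.7494 ppm.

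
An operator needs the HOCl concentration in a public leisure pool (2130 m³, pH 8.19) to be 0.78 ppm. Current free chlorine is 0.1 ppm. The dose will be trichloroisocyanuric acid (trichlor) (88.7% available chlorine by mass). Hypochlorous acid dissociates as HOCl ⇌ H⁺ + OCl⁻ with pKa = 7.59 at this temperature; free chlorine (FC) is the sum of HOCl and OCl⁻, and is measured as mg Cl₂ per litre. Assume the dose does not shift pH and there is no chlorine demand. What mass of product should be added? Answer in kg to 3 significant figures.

Volume: 2130 m³ = 2,130,000 L.
[OCl⁻]/[HOCl] = 10^(pH − pKa) = 10^(8.19 − 7.59) = 3.981; fraction as HOCl = 1/(1 + 3.981) = 0.2008.
Free chlorine required for 0.78 ppm HOCl: 0.78 / 0.2008 = 3.885 ppm.
FC to add: 3.885 − 0.1 = 3.785 mg/L as Cl₂.
Cl₂ equivalent: 3.785 mg/L × 2,130,000 L = 8063 g.
Product at 88.7% available Cl: 8063 / 0.887 = 9090 g.

9.09 kg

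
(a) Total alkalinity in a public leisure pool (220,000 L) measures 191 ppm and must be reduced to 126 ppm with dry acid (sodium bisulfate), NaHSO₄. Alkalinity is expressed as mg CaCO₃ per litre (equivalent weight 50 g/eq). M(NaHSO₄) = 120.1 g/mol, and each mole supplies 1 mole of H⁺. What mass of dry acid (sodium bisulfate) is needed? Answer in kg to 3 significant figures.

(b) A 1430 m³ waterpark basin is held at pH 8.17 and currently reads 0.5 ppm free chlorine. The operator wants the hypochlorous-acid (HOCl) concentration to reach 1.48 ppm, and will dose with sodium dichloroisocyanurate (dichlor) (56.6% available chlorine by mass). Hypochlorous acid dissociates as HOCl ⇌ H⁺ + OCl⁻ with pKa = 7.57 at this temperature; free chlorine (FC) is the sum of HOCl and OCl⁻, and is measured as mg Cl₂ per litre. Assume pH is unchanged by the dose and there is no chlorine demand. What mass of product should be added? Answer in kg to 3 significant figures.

(a) 34.3 kg; (b) 17.4 kg

(a) Alkalinity to neutralize: (191 − 126) = 65 mg/L as CaCO₃ × 220,000 L = 14,300 g as CaCO₃.
(a) Equivalents of H⁺ required: 14,300 ÷ 50 g/eq = 286 eq = 286 mol NaHSO₄.
(a) Mass of NaHSO₄: 286 × 120.1 = 34,350 g.

(b) Volume: 1430 m³ = 1,430,000 L.
(b) [OCl⁻]/[HOCl] = 10^(pH − pKa) = 10^(8.17 − 7.57) = 3.981; fraction as HOCl = 1/(1 + 3.981) = 0.2008.
(b) Free chlorine required for 1.48 ppm HOCl: 1.48 / 0.2008 = 7.372 ppm.
(b) FC to add: 7.372 − 0.5 = 6.872 mg/L as Cl₂.
(b) Cl₂ equivalent: 6.872 mg/L × 1,430,000 L = 9827 g.
(b) Product at 56.6% available Cl: 9827 / 0.566 = 17,360 g.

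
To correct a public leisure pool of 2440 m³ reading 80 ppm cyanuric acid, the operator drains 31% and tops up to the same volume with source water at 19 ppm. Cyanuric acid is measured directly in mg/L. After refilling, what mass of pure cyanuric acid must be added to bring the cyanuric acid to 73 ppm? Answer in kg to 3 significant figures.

Volume: 2440 m³ = 2,440,000 L.
After draining 31% and refilling: 80 × 0.69 + 19 × 0.31 = 61.09 ppm.
Deficit to target: 73 − 61.09 = 11.91 mg/L.
Mass: 11.91 mg/L × 2,440,000 L = 29,060 g cyanuric acid.

29.1 kg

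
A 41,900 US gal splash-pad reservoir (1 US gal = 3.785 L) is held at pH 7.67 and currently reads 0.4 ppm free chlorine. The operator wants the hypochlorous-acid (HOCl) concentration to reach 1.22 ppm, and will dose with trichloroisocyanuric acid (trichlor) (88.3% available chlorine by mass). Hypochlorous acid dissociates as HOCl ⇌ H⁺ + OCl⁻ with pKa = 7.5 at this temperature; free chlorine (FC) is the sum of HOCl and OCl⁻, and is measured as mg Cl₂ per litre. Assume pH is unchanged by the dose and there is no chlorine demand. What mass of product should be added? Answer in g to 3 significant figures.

471 g

Volume: 41,900 US gal × 3.785 L/gal = 158,592 L.
[OCl⁻]/[HOCl] = 10^(pH − pKa) = 10^(7.67 − 7.5) = 1.479; fraction as HOCl = 1/(1 + 1.479) = 0.4034.
Free chlorine required for 1.22 ppm HOCl: 1.22 / 0.4034 = 3.025 ppm.
FC to add: 3.025 − 0.4 = 2.625 mg/L as Cl₂.
Cl₂ equivalent: 2.625 mg/L × 158,592 L = 416.2 g.
Product at 88.3% available Cl: 416.2 / 0.883 = 471.4 g.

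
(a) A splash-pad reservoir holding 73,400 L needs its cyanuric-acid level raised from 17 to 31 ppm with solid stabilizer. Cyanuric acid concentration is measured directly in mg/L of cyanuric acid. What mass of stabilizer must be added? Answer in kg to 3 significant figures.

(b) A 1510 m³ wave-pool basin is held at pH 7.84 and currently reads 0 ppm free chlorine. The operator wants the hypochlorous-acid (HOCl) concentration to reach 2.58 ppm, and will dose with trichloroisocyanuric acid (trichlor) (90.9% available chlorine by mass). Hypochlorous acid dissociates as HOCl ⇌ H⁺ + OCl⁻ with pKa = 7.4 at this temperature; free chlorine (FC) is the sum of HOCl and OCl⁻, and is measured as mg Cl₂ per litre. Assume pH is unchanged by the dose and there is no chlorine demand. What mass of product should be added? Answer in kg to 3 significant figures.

(a) 1.03 kg; (b) 16.1 kg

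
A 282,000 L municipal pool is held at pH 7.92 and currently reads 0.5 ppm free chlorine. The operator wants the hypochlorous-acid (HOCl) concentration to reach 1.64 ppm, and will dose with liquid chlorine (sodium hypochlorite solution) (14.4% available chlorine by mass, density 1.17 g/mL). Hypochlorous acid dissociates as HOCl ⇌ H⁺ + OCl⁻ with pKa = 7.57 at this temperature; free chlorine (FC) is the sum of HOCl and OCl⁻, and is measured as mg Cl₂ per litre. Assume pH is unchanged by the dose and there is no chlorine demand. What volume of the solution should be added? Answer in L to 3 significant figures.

[OCl⁻]/[HOCl] = 10^(pH − pKa) = 10^(7.92 − 7.57) = 2.239; fraction as HOCl = 1/(1 + 2.239) = 0.3088.
Free chlorine required for 1.64 ppm HOCl: 1.64 / 0.3088 = 5.312 ppm.
FC to add: 5.312 − 0.5 = 4.812 mg/L as Cl₂.
Cl₂ equivalent: 4.812 mg/L × 282,000 L = 1357 g.
Product at 14.4% available Cl: 1357 / 0.144 = 9423 g.
Volume: 9423 g ÷ 1.17 g/mL = 8053 mL.

8.05 L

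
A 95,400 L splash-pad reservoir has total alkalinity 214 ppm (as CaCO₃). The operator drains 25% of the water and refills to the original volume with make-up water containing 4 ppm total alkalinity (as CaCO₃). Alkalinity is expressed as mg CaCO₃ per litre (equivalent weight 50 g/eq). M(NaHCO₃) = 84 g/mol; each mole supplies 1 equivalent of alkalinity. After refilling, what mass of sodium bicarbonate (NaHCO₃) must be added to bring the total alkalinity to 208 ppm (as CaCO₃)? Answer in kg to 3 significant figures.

7.45 kg

After draining 25% and refilling: 214 × 0.75 + 4 × 0.25 = 161.5 ppm.
Deficit to target: 208 − 161.5 = 46.5 mg/L.
As CaCO₃: 46.5 mg/L × 95,400 L = 4436 g; ÷ 50 g/eq ÷ 1 = 88.72 mol NaHCO₃.
Mass: 88.72 × 84 = 7453 g.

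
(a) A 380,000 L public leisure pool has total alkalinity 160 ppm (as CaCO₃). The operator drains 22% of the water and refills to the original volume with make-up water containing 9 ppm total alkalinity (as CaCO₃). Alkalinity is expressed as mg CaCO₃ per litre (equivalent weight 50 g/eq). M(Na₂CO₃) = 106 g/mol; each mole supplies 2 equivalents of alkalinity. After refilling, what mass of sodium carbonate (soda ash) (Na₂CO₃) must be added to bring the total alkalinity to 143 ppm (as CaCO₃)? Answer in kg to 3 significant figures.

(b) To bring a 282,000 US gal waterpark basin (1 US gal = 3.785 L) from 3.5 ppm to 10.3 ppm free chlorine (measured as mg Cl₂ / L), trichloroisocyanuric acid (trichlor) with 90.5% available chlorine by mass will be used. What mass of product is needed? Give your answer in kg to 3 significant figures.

(a) 6.53 kg; (b) 8.02 kg

(a) After draining 22% and refilling: 160 × 0.78 + 9 × 0.22 = 126.78 ppm.
(a) Deficit to target: 143 − 126.78 = 16.22 mg/L.
(a) As CaCO₃: 16.22 mg/L × 380,000 L = 6164 g; ÷ 50 g/eq ÷ 2 = 61.64 mol Na₂CO₃.
(a) Mass: 61.64 × 106 = 6533 g.

(b) Volume: 282,000 US gal × 3.785 L/gal = 1,067,370 L.
(b) Chlorine deficit: 10.3 − 3.5 = 6.8 ppm = 6.8 mg/L as Cl₂.
(b) Cl₂ equivalent needed: 6.8 mg/L × 1,067,370 L = 7,258,000 mg = 7258 g.
(b) Product at 90.5% available chlorine: 7258 / 0.905 = 8020 g.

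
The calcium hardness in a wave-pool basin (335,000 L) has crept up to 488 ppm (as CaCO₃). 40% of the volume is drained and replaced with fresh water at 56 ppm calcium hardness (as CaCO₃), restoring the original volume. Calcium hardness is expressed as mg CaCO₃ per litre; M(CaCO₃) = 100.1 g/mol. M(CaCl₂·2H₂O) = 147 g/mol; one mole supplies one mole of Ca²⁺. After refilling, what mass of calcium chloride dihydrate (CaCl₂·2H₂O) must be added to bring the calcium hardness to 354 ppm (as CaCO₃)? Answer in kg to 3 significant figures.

After draining 40% and refilling: 488 × 0.60 + 56 × 0.40 = 315.2 ppm.
Deficit to target: 354 − 315.2 = 38.8 mg/L.
As CaCO₃: 38.8 mg/L × 335,000 L = 13,000 g; ÷ 100.1 = 129.9 mol Ca²⁺.
Mass: 129.9 × 147 = 19,090 g.

19.1 kg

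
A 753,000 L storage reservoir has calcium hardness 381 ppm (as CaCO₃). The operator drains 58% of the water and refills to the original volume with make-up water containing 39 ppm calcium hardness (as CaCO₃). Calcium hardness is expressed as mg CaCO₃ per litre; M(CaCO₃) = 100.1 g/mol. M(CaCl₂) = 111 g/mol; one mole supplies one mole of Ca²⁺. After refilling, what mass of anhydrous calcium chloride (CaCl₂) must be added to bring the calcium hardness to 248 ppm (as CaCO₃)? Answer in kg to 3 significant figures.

After draining 58% and refilling: 381 × 0.42 + 39 × 0.58 = 182.64 ppm.
Deficit to target: 248 − 182.64 = 65.36 mg/L.
As CaCO₃: 65.36 mg/L × 753,000 L = 49,220 g; ÷ 100.1 = 491.7 mol Ca²⁺.
Mass: 491.7 × 111 = 54,580 g.

54.6 kg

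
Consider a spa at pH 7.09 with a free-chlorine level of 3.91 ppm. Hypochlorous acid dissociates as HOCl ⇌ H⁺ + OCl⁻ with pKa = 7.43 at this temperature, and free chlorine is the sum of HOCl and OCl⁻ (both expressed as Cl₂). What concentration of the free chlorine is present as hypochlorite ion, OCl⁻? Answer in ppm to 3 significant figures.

1.23 ppm

[OCl⁻]/[HOCl] = 10^(pH − pKa) = 10^(7.09 − 7.43) = 10^-0.34 = 0.4571.
Fraction as HOCl = 1 / (1 + 0.4571) = 0.6863.
OCl⁻ = (1 − 0.6863) × 3.91 ppm = 1.227 ppm.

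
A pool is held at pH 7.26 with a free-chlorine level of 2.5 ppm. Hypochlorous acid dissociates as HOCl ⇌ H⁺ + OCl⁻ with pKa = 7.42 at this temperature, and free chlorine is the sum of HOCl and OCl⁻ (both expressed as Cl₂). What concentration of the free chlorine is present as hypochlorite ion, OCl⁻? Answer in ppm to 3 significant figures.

1.02 ppm

[OCl⁻]/[HOCl] = 10^(pH − pKa) = 10^(7.26 − 7.42) = 10^-0.16 = 0.6918.
Fraction as HOCl = 1 / (1 + 0.6918) = 0.5911.
OCl⁻ = (1 − 0.5911) × 2.5 ppm = 1.022 ppm.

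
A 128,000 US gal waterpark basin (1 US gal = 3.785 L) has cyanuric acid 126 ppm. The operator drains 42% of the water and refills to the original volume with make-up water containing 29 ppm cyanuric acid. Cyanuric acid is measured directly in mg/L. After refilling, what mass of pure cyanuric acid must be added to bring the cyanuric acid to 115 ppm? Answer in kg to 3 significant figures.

14.4 kg

Volume: 128,000 US gal × 3.785 L/gal = 484,480 L.
After draining 42% and refilling: 126 × 0.58 + 29 × 0.42 = 85.26 ppm.
Deficit to target: 115 − 85.26 = 29.74 mg/L.
Mass: 29.74 mg/L × 484,480 L = 14,410 g cyanuric acid.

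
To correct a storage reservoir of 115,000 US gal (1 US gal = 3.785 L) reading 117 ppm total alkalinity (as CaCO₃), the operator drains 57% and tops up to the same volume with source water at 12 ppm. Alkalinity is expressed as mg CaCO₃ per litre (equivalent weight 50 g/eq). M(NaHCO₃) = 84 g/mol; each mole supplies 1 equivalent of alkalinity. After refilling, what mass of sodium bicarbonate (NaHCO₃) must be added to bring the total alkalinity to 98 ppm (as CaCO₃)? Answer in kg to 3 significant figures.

29.9 kg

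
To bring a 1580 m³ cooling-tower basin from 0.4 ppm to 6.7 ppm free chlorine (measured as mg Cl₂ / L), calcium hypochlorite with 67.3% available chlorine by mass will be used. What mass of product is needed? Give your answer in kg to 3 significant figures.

Volume: 1580 m³ = 1,580,000 L.
Chlorine deficit: 6.7 − 0.4 = 6.3 ppm = 6.3 mg/L as Cl₂.
Cl₂ equivalent needed: 6.3 mg/L × 1,580,000 L = 9,954,000 mg = 9954 g.
Product at 67.3% available chlorine: 9954 / 0.673 = 14,790 g.

14.8 kg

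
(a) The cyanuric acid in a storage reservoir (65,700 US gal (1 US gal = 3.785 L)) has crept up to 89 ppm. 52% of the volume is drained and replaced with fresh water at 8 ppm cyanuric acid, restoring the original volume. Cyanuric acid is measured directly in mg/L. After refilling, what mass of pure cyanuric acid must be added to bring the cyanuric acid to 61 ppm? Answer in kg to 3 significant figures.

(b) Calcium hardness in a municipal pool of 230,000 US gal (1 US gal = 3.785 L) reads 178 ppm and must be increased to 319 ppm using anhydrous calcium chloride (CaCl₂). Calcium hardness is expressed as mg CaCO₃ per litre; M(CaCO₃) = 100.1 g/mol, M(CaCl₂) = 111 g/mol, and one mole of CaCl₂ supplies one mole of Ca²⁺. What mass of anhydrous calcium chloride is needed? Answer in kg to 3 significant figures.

(a) 3.51 kg; (b) 136 kg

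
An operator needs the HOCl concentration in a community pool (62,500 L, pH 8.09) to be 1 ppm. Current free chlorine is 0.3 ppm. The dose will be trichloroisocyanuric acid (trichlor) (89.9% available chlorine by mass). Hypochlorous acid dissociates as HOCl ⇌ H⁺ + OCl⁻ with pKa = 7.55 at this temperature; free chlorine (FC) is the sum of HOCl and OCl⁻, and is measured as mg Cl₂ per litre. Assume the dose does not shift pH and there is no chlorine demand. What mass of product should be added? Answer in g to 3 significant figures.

[OCl⁻]/[HOCl] = 10^(pH − pKa) = 10^(8.09 − 7.55) = 3.467; fraction as HOCl = 1/(1 + 3.467) = 0.2238.
Free chlorine required for 1 ppm HOCl: 1 / 0.2238 = 4.467 ppm.
FC to add: 4.467 − 0.3 = 4.167 mg/L as Cl₂.
Cl₂ equivalent: 4.167 mg/L × 62,500 L = 260.5 g.
Product at 89.9% available Cl: 260.5 / 0.899 = 289.7 g.

290 g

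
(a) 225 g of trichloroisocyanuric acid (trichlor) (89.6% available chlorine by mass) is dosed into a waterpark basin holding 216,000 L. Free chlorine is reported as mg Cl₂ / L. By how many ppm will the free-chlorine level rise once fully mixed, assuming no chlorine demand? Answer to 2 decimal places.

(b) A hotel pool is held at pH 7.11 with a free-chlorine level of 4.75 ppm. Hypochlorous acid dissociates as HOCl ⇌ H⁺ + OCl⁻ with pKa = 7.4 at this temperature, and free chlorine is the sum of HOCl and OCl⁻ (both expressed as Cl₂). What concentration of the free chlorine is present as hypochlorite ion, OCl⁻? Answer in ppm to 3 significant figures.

(a) 0.93 ppm; (b) 1.61 ppm

(a) Available chlorine delivered: 225 g × 0.896 = 201.6 g as Cl₂.
(a) Concentration rise: 201.6 g / 216,000 L = 0.9333 mg/L = 0.93 ppm.

(b) [OCl⁻]/[HOCl] = 10^(pH − pKa) = 10^(7.11 − 7.4) = 10^-0.29 = 0.5129.
(b) Fraction as HOCl = 1 / (1 + 0.5129) = 0.661.
(b) OCl⁻ = (1 − 0.661) × 4.75 ppm = 1.61 ppm.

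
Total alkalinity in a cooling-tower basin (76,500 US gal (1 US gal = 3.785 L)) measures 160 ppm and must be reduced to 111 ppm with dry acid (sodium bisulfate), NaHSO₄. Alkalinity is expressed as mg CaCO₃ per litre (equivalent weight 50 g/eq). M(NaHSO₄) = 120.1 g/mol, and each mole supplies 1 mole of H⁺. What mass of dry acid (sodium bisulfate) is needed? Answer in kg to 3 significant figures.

Volume: 76,500 US gal × 3.785 L/gal = 289,552 L.
Alkalinity to neutralize: (160 − 111) = 49 mg/L as CaCO₃ × 289,552 L = 14,190 g as CaCO₃.
Equivalents of H⁺ required: 14,190 ÷ 50 g/eq = 283.8 eq = 283.8 mol NaHSO₄.
Mass of NaHSO₄: 283.8 × 120.1 = 34,080 g.

34.1 kg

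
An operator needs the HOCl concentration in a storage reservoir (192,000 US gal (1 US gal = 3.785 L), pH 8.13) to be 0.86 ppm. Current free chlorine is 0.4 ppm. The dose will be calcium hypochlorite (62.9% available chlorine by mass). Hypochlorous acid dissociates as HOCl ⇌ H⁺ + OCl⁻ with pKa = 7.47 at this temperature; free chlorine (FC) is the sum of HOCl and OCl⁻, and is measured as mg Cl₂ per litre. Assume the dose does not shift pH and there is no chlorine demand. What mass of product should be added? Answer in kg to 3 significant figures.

5.07 kg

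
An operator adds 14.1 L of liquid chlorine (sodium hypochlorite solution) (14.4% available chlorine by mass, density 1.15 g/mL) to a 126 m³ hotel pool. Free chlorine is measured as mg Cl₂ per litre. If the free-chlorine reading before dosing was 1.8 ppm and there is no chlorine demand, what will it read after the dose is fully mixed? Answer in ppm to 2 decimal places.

Volume: 126 m³ = 126,000 L.
Mass of solution: 14.1 L × 1000 mL/L × 1.15 g/mL = 16,210 g.
Available chlorine delivered: 16,210 g × 0.144 = 2335 g as Cl₂.
Concentration rise: 2335 g / 126,000 L = 18.53 mg/L = 18.53 ppm.
Final FC: 1.8 + 18.53 = 20.33 ppm.

20.33 ppm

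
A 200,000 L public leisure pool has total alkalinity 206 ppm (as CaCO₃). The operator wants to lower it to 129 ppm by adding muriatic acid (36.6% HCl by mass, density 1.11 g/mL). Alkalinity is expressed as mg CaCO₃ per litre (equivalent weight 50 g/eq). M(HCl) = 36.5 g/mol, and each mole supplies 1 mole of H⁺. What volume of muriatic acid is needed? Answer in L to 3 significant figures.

27.7 L

Alkalinity to neutralize: (206 − 129) = 77 mg/L as CaCO₃ × 200,000 L = 15,400 g as CaCO₃.
Equivalents of H⁺ required: 15,400 ÷ 50 g/eq = 308 eq = 308 mol HCl.
Mass of HCl: 308 × 36.5 = 11,240 g.
Mass of 36.6% solution: 11,240 / 0.366 = 30,720 g.
Volume: 30,720 g ÷ 1.11 g/mL = 27,670 mL.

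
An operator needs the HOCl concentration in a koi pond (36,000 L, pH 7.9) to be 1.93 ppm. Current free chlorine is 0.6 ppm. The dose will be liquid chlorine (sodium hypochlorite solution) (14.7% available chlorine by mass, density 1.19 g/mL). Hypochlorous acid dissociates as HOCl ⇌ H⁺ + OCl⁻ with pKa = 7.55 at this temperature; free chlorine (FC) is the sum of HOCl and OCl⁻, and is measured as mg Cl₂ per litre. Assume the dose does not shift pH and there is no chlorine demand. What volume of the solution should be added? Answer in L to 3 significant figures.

[OCl⁻]/[HOCl] = 10^(pH − pKa) = 10^(7.9 − 7.55) = 2.239; fraction as HOCl = 1/(1 + 2.239) = 0.3088.
Free chlorine required for 1.93 ppm HOCl: 1.93 / 0.3088 = 6.251 ppm.
FC to add: 6.251 − 0.6 = 5.651 mg/L as Cl₂.
Cl₂ equivalent: 5.651 mg/L × 36,000 L = 203.4 g.
Product at 14.7% available Cl: 203.4 / 0.147 = 1384 g.
Volume: 1384 g ÷ 1.19 g/mL = 1163 mL.

1.16 L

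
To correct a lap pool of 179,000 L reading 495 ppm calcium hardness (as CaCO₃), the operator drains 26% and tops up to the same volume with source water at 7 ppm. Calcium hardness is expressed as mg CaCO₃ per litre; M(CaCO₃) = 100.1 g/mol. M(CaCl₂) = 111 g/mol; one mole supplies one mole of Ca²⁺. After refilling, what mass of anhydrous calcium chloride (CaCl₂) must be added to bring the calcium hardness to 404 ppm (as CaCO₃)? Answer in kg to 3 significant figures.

After draining 26% and refilling: 495 × 0.74 + 7 × 0.26 = 368.12 ppm.
Deficit to target: 404 − 368.12 = 35.88 mg/L.
As CaCO₃: 35.88 mg/L × 179,000 L = 6423 g; ÷ 100.1 = 64.16 mol Ca²⁺.
Mass: 64.16 × 111 = 7122 g.

7.12 kg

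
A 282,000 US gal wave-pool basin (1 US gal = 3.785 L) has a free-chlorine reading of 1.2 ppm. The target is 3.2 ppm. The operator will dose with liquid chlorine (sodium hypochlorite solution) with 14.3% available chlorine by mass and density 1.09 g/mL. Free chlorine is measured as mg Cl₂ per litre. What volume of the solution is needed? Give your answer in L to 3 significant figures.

13.7 L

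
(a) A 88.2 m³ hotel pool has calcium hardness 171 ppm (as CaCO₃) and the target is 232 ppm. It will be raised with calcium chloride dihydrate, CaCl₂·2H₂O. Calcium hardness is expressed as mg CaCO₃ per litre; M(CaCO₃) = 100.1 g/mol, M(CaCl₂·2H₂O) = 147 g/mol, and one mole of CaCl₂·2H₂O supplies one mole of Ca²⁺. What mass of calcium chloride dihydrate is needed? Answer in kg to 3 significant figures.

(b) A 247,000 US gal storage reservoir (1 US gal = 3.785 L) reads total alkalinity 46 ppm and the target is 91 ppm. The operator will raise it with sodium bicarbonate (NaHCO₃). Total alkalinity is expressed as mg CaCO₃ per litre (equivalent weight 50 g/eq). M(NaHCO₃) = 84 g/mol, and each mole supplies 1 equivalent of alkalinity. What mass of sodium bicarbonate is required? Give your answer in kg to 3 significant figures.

(a) 7.90 kg; (b) 70.7 kg

(a) Volume: 88.2 m³ = 88,200 L.
(a) Hardness to add: (232 − 171) = 61 mg/L as CaCO₃ × 88,200 L = 5380 g as CaCO₃.
(a) Moles of Ca²⁺ (1 mol Ca²⁺ ≡ 1 mol CaCO₃): 5380 / 100.1 g/mol = 53.75 mol.
(a) Mass of CaCl₂·2H₂O: 53.75 × 147 = 7901 g.

(b) Volume: 247,000 US gal × 3.785 L/gal = 934,895 L.
(b) Alkalinity to add: (91 − 46) = 45 mg/L as CaCO₃ × 934,895 L = 42,070 g as CaCO₃.
(b) Equivalents: 42,070 g ÷ 50 g/eq = 841.4 eq.
(b) NaHCO₃ supplies 1 eq per mole → 841.4 mol.
(b) Mass: 841.4 mol × 84 g/mol = 70,680 g.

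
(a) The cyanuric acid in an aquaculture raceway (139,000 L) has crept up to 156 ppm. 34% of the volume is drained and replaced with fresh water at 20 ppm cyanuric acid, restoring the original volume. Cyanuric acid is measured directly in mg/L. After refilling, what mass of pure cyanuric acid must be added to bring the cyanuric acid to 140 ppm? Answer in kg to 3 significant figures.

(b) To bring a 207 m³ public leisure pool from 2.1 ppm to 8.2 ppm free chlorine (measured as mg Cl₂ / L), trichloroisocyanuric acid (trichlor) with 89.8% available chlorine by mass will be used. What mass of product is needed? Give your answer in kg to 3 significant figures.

(a) 4.20 kg; (b) 1.41 kg

(a) After draining 34% and refilling: 156 × 0.66 + 20 × 0.34 = 109.76 ppm.
(a) Deficit to target: 140 − 109.76 = 30.24 mg/L.
(a) Mass: 30.24 mg/L × 139,000 L = 4203 g cyanuric acid.

(b) Volume: 207 m³ = 207,000 L.
(b) Chlorine deficit: 8.2 − 2.1 = 6.1 ppm = 6.1 mg/L as Cl₂.
(b) Cl₂ equivalent needed: 6.1 mg/L × 207,000 L = 1,263,000 mg = 1263 g.
(b) Product at 89.8% available chlorine: 1263 / 0.898 = 1406 g.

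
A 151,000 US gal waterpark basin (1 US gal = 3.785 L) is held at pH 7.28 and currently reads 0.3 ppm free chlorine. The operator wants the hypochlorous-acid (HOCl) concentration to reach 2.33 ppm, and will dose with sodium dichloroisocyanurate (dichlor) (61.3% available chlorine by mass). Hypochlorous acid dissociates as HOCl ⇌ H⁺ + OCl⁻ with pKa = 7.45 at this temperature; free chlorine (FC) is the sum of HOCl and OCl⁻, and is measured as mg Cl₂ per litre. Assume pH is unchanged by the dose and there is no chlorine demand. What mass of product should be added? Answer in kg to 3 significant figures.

Volume: 151,000 US gal × 3.785 L/gal = 571,535 L.
[OCl⁻]/[HOCl] = 10^(pH − pKa) = 10^(7.28 − 7.45) = 0.6761; fraction as HOCl = 1/(1 + 0.6761) = 0.5966.
Free chlorine required for 2.33 ppm HOCl: 2.33 / 0.5966 = 3.905 ppm.
FC to add: 3.905 − 0.3 = 3.605 mg/L as Cl₂.
Cl₂ equivalent: 3.605 mg/L × 571,535 L = 2061 g.
Product at 61.3% available Cl: 2061 / 0.613 = 3361 g.

3.36 kg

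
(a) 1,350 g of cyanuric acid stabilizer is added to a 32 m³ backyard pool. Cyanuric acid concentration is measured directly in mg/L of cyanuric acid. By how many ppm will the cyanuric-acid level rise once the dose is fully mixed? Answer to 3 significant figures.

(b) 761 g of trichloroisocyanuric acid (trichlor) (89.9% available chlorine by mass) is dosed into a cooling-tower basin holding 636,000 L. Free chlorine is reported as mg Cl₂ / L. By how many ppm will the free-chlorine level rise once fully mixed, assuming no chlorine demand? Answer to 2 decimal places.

(a) 42.2 ppm; (b) 1.08 ppm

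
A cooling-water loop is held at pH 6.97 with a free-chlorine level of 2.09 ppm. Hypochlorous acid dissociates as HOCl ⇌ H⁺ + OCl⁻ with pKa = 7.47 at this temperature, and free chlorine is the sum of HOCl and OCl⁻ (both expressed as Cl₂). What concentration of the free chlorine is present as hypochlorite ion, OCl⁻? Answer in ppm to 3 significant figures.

[OCl⁻]/[HOCl] = 10^(pH − pKa) = 10^(6.97 − 7.47) = 10^-0.50 = 0.3162.
Fraction as HOCl = 1 / (1 + 0.3162) = 0.7597.
OCl⁻ = (1 − 0.7597) × 2.09 ppm = 0.5021 ppm.

0.502 ppm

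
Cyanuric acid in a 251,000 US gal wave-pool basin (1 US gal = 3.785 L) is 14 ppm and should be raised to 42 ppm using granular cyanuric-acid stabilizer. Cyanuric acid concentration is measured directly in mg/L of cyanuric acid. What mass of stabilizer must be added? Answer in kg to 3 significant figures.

26.6 kg

Volume: 251,000 US gal × 3.785 L/gal = 950,035 L.
CYA to add: (42 − 14) = 28 mg/L × 950,035 L = 26,600 g cyanuric acid.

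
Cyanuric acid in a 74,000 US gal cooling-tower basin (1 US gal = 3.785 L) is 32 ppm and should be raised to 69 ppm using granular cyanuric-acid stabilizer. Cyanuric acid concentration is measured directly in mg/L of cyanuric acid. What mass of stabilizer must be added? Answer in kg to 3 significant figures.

10.4 kg

Volume: 74,000 US gal × 3.785 L/gal = 280,090 L.
CYA to add: (69 − 32) = 37 mg/L × 280,090 L = 10,360 g cyanuric acid.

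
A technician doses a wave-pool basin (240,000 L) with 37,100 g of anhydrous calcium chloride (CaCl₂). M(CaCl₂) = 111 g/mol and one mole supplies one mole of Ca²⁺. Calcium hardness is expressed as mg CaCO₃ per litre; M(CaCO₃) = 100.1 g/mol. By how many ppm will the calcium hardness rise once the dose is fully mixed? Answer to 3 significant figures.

139 ppm

Moles of Ca²⁺: 37,100 g ÷ 111 g/mol = 334.2 mol.
As CaCO₃: 334.2 mol × 100.1 g/mol = 33,460 g.
Rise: 33,460 g / 240,000 L × 1000 = 139.4 mg/L.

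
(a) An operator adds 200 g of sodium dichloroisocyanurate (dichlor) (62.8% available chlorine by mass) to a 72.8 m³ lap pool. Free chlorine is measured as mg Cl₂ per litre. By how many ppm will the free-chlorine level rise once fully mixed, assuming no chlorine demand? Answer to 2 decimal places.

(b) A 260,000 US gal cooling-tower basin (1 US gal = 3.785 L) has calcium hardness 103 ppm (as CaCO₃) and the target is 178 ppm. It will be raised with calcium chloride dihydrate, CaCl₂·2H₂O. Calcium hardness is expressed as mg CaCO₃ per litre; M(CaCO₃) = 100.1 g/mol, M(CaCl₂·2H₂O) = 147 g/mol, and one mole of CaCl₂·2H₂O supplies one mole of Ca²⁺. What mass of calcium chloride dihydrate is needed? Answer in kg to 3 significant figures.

(a) 1.73 ppm; (b) 108 kg

(a) Volume: 72.8 m³ = 72,800 L.
(a) Available chlorine delivered: 200 g × 0.628 = 125.6 g as Cl₂.
(a) Concentration rise: 125.6 g / 72,800 L = 1.725 mg/L = 1.73 ppm.

(b) Volume: 260,000 US gal × 3.785 L/gal = 984,100 L.
(b) Hardness to add: (178 − 103) = 75 mg/L as CaCO₃ × 984,100 L = 73,810 g as CaCO₃.
(b) Moles of Ca²⁺ (1 mol Ca²⁺ ≡ 1 mol CaCO₃): 73,810 / 100.1 g/mol = 737.3 mol.
(b) Mass of CaCl₂·2H₂O: 737.3 × 147 = 108,400 g.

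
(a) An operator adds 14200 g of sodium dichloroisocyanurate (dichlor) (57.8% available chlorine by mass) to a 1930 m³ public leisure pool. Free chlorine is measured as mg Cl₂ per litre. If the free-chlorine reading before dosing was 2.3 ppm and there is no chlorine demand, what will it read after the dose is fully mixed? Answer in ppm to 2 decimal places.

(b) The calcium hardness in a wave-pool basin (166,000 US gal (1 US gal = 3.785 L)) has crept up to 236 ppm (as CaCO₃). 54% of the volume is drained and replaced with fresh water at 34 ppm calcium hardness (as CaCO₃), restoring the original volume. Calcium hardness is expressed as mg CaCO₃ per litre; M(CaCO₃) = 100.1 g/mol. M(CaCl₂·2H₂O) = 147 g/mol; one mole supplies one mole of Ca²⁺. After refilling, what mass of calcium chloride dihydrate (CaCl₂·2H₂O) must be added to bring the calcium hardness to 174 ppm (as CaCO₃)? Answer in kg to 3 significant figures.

(a) Volume: 1930 m³ = 1,930,000 L.
(a) Available chlorine delivered: 14,200 g × 0.578 = 8208 g as Cl₂.
(a) Concentration rise: 8208 g / 1,930,000 L = 4.253 mg/L = 4.25 ppm.
(a) Final FC: 2.3 + 4.25 = 6.55 ppm.

(b) Volume: 166,000 US gal × 3.785 L/gal = 628,310 L.
(b) After draining 54% and refilling: 236 × 0.46 + 34 × 0.54 = 126.92 ppm.
(b) Deficit to target: 174 − 126.92 = 47.08 mg/L.
(b) As CaCO₃: 47.08 mg/L × 628,310 L = 29,580 g; ÷ 100.1 = 295.5 mol Ca²⁺.
(b) Mass: 295.5 × 147 = 43,440 g.

(a) 6.55 ppm; (b) 43.4 kg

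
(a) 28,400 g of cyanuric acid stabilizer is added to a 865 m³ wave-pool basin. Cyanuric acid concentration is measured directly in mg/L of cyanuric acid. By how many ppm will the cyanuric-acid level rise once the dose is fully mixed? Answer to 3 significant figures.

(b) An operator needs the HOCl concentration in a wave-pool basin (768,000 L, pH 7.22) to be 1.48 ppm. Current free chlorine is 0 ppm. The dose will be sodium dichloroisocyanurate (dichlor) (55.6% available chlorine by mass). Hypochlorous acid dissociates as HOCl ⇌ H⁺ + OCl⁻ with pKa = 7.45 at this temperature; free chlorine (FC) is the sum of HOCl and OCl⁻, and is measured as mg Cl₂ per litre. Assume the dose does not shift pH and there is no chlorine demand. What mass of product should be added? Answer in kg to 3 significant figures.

(a) 32.8 ppm; (b) 3.25 kg

(a) Volume: 865 m³ = 865,000 L.
(a) Rise: 28,400 g / 865,000 L × 1000 = 32.83 mg/L.

(b) [OCl⁻]/[HOCl] = 10^(pH − pKa) = 10^(7.22 − 7.45) = 0.5888; fraction as HOCl = 1/(1 + 0.5888) = 0.6294.
(b) Free chlorine required for 1.48 ppm HOCl: 1.48 / 0.6294 = 2.351 ppm.
(b) FC to add: 2.351 − 0 = 2.351 mg/L as Cl₂.
(b) Cl₂ equivalent: 2.351 mg/L × 768,000 L = 1806 g.
(b) Product at 55.6% available Cl: 1806 / 0.556 = 3248 g.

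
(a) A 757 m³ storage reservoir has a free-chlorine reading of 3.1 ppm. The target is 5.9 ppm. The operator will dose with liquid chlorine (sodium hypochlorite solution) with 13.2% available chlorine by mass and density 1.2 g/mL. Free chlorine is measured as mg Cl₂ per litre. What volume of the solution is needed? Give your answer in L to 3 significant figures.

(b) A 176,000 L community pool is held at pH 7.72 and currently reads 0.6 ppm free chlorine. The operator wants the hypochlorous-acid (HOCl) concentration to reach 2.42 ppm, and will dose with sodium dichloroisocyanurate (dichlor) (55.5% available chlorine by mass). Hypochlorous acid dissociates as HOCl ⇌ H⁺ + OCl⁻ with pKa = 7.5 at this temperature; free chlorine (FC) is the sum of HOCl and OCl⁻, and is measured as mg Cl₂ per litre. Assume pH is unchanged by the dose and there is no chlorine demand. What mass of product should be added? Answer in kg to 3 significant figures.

(a) 13.4 L; (b) 1.85 kg

(a) Volume: 757 m³ = 757,000 L.
(a) Chlorine deficit: 5.9 − 3.1 = 2.8 ppm = 2.8 mg/L as Cl₂.
(a) Cl₂ equivalent needed: 2.8 mg/L × 757,000 L = 2,120,000 mg = 2120 g.
(a) Product at 13.2% available chlorine: 2120 / 0.132 = 16,060 g.
(a) Volume at density 1.2 g/mL: 16,060 g ÷ 1.2 g/mL = 13,380 mL.

(b) [OCl⁻]/[HOCl] = 10^(pH − pKa) = 10^(7.72 − 7.5) = 1.66; fraction as HOCl = 1/(1 + 1.66) = 0.376.
(b) Free chlorine required for 2.42 ppm HOCl: 2.42 / 0.376 = 6.436 ppm.
(b) FC to add: 6.436 − 0.6 = 5.836 mg/L as Cl₂.
(b) Cl₂ equivalent: 5.836 mg/L × 176,000 L = 1027 g.
(b) Product at 55.5% available Cl: 1027 / 0.555 = 1851 g.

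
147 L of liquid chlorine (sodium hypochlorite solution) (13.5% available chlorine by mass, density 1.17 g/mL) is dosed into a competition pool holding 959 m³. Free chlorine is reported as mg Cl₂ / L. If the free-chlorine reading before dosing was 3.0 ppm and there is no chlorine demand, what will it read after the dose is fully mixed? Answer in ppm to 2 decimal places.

Volume: 959 m³ = 959,000 L.
Mass of solution: 147 L × 1000 mL/L × 1.17 g/mL = 172,000 g.
Available chlorine delivered: 172,000 g × 0.135 = 23,220 g as Cl₂.
Concentration rise: 23,220 g / 959,000 L = 24.21 mg/L = 24.21 ppm.
Final FC: 3.0 + 24.21 = 27.21 ppm.

27.21 ppm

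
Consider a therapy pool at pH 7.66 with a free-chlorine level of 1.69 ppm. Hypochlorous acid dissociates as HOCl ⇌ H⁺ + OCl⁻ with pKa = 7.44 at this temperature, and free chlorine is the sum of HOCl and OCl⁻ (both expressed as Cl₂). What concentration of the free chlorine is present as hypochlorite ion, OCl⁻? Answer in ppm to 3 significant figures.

[OCl⁻]/[HOCl] = 10^(pH − pKa) = 10^(7.66 − 7.44) = 10^0.22 = 1.66.
Fraction as HOCl = 1 / (1 + 1.66) = 0.376.
OCl⁻ = (1 − 0.376) × 1.69 ppm = 1.055 ppm.

1.05 ppm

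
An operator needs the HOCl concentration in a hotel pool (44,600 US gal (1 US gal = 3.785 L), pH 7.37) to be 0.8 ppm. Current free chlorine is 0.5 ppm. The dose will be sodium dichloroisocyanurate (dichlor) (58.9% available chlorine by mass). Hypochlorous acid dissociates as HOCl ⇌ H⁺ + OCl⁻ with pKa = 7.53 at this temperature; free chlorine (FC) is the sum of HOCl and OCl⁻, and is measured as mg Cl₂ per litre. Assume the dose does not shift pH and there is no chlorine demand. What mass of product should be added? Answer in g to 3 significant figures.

245 g

Volume: 44,600 US gal × 3.785 L/gal = 168,811 L.
[OCl⁻]/[HOCl] = 10^(pH − pKa) = 10^(7.37 − 7.53) = 0.6918; fraction as HOCl = 1/(1 + 0.6918) = 0.5911.
Free chlorine required for 0.8 ppm HOCl: 0.8 / 0.5911 = 1.353 ppm.
FC to add: 1.353 − 0.5 = 0.8535 mg/L as Cl₂.
Cl₂ equivalent: 0.8535 mg/L × 168,811 L = 144.1 g.
Product at 58.9% available Cl: 144.1 / 0.589 = 244.6 g.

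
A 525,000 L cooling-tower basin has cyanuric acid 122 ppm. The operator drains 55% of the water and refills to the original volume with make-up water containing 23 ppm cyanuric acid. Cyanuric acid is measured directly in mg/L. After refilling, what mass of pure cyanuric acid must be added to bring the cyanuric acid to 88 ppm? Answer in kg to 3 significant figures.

After draining 55% and refilling: 122 × 0.45 + 23 × 0.55 = 67.55 ppm.
Deficit to target: 88 − 67.55 = 20.45 mg/L.
Mass: 20.45 mg/L × 525,000 L = 10,740 g cyanuric acid.

10.7 kg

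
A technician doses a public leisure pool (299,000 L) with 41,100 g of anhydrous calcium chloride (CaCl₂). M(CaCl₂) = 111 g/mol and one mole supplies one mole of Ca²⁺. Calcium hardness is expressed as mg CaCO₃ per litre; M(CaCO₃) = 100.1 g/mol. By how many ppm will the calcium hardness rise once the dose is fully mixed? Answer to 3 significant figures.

124 ppm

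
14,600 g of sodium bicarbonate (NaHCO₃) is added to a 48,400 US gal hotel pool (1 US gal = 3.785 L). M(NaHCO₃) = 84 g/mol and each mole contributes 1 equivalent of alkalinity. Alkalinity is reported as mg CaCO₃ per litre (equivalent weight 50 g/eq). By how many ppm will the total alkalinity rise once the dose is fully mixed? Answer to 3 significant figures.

47.4 ppm

Volume: 48,400 US gal × 3.785 L/gal = 183,194 L.
Moles of NaHCO₃: 14,600 g ÷ 84 g/mol = 173.8 mol → 173.8 eq of alkalinity.
As CaCO₃: 173.8 eq × 50 g/eq = 8690 g.
Rise: 8690 g / 183,194 L × 1000 = 47.44 mg/L.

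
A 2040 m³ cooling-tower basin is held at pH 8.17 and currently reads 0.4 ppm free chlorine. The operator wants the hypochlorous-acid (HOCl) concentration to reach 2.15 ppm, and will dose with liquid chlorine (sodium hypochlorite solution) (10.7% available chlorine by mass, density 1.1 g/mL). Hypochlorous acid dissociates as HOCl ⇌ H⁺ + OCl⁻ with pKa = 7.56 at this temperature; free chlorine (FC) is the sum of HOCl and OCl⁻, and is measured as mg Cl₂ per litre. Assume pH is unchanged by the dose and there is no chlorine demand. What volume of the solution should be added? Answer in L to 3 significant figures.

182 L

Volume: 2040 m³ = 2,040,000 L.
[OCl⁻]/[HOCl] = 10^(pH − pKa) = 10^(8.17 − 7.56) = 4.074; fraction as HOCl = 1/(1 + 4.074) = 0.1971.
Free chlorine required for 2.15 ppm HOCl: 2.15 / 0.1971 = 10.91 ppm.
FC to add: 10.91 − 0.4 = 10.51 mg/L as Cl₂.
Cl₂ equivalent: 10.51 mg/L × 2,040,000 L = 21,440 g.
Product at 10.7% available Cl: 21,440 / 0.107 = 200,400 g.
Volume: 200,400 g ÷ 1.1 g/mL = 182,100 mL.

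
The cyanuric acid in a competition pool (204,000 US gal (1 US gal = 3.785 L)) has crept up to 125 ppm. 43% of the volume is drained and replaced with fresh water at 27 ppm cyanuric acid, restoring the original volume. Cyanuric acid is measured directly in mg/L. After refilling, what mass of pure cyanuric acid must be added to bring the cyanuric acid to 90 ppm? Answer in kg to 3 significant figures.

Volume: 204,000 US gal × 3.785 L/gal = 772,140 L.
After draining 43% and refilling: 125 × 0.57 + 27 × 0.43 = 82.86 ppm.
Deficit to target: 90 − 82.86 = 7.14 mg/L.
Mass: 7.14 mg/L × 772,140 L = 5513 g cyanuric acid.

5.51 kg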